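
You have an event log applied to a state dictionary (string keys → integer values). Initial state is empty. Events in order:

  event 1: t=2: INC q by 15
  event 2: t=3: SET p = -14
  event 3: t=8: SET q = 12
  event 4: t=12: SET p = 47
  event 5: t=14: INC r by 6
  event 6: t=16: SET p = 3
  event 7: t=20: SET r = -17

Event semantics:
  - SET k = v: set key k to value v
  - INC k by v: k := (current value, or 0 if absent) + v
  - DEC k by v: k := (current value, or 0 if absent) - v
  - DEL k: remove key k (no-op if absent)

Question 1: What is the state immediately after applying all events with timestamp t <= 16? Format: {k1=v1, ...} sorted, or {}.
Answer: {p=3, q=12, r=6}

Derivation:
Apply events with t <= 16 (6 events):
  after event 1 (t=2: INC q by 15): {q=15}
  after event 2 (t=3: SET p = -14): {p=-14, q=15}
  after event 3 (t=8: SET q = 12): {p=-14, q=12}
  after event 4 (t=12: SET p = 47): {p=47, q=12}
  after event 5 (t=14: INC r by 6): {p=47, q=12, r=6}
  after event 6 (t=16: SET p = 3): {p=3, q=12, r=6}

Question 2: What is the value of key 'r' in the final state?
Answer: -17

Derivation:
Track key 'r' through all 7 events:
  event 1 (t=2: INC q by 15): r unchanged
  event 2 (t=3: SET p = -14): r unchanged
  event 3 (t=8: SET q = 12): r unchanged
  event 4 (t=12: SET p = 47): r unchanged
  event 5 (t=14: INC r by 6): r (absent) -> 6
  event 6 (t=16: SET p = 3): r unchanged
  event 7 (t=20: SET r = -17): r 6 -> -17
Final: r = -17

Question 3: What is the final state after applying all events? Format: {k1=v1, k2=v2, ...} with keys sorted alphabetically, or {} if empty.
Answer: {p=3, q=12, r=-17}

Derivation:
  after event 1 (t=2: INC q by 15): {q=15}
  after event 2 (t=3: SET p = -14): {p=-14, q=15}
  after event 3 (t=8: SET q = 12): {p=-14, q=12}
  after event 4 (t=12: SET p = 47): {p=47, q=12}
  after event 5 (t=14: INC r by 6): {p=47, q=12, r=6}
  after event 6 (t=16: SET p = 3): {p=3, q=12, r=6}
  after event 7 (t=20: SET r = -17): {p=3, q=12, r=-17}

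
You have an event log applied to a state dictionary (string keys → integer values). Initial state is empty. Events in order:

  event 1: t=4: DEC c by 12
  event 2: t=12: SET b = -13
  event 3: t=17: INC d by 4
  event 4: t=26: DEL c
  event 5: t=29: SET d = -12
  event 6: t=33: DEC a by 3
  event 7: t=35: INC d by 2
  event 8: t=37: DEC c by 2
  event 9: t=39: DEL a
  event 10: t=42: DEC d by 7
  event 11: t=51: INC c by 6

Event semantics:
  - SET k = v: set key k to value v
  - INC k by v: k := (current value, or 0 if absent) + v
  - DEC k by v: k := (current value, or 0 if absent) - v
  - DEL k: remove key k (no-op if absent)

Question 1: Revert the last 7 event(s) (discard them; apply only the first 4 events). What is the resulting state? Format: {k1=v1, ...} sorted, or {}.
Keep first 4 events (discard last 7):
  after event 1 (t=4: DEC c by 12): {c=-12}
  after event 2 (t=12: SET b = -13): {b=-13, c=-12}
  after event 3 (t=17: INC d by 4): {b=-13, c=-12, d=4}
  after event 4 (t=26: DEL c): {b=-13, d=4}

Answer: {b=-13, d=4}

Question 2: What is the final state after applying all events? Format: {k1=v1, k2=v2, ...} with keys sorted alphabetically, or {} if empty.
  after event 1 (t=4: DEC c by 12): {c=-12}
  after event 2 (t=12: SET b = -13): {b=-13, c=-12}
  after event 3 (t=17: INC d by 4): {b=-13, c=-12, d=4}
  after event 4 (t=26: DEL c): {b=-13, d=4}
  after event 5 (t=29: SET d = -12): {b=-13, d=-12}
  after event 6 (t=33: DEC a by 3): {a=-3, b=-13, d=-12}
  after event 7 (t=35: INC d by 2): {a=-3, b=-13, d=-10}
  after event 8 (t=37: DEC c by 2): {a=-3, b=-13, c=-2, d=-10}
  after event 9 (t=39: DEL a): {b=-13, c=-2, d=-10}
  after event 10 (t=42: DEC d by 7): {b=-13, c=-2, d=-17}
  after event 11 (t=51: INC c by 6): {b=-13, c=4, d=-17}

Answer: {b=-13, c=4, d=-17}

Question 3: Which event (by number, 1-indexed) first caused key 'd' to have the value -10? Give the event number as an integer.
Looking for first event where d becomes -10:
  event 3: d = 4
  event 4: d = 4
  event 5: d = -12
  event 6: d = -12
  event 7: d -12 -> -10  <-- first match

Answer: 7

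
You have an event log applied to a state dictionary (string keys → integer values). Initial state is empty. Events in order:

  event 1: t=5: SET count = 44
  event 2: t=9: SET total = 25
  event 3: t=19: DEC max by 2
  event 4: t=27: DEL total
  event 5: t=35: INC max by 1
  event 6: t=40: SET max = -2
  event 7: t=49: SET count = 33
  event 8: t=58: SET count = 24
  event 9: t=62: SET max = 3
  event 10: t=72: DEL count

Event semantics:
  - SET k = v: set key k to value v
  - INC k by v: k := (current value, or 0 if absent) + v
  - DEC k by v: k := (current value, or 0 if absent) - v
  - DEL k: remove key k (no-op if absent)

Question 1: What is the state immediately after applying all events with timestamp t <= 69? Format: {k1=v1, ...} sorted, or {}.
Answer: {count=24, max=3}

Derivation:
Apply events with t <= 69 (9 events):
  after event 1 (t=5: SET count = 44): {count=44}
  after event 2 (t=9: SET total = 25): {count=44, total=25}
  after event 3 (t=19: DEC max by 2): {count=44, max=-2, total=25}
  after event 4 (t=27: DEL total): {count=44, max=-2}
  after event 5 (t=35: INC max by 1): {count=44, max=-1}
  after event 6 (t=40: SET max = -2): {count=44, max=-2}
  after event 7 (t=49: SET count = 33): {count=33, max=-2}
  after event 8 (t=58: SET count = 24): {count=24, max=-2}
  after event 9 (t=62: SET max = 3): {count=24, max=3}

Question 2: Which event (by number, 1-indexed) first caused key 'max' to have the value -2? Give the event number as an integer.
Answer: 3

Derivation:
Looking for first event where max becomes -2:
  event 3: max (absent) -> -2  <-- first match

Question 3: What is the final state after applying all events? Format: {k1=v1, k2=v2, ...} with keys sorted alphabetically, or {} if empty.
Answer: {max=3}

Derivation:
  after event 1 (t=5: SET count = 44): {count=44}
  after event 2 (t=9: SET total = 25): {count=44, total=25}
  after event 3 (t=19: DEC max by 2): {count=44, max=-2, total=25}
  after event 4 (t=27: DEL total): {count=44, max=-2}
  after event 5 (t=35: INC max by 1): {count=44, max=-1}
  after event 6 (t=40: SET max = -2): {count=44, max=-2}
  after event 7 (t=49: SET count = 33): {count=33, max=-2}
  after event 8 (t=58: SET count = 24): {count=24, max=-2}
  after event 9 (t=62: SET max = 3): {count=24, max=3}
  after event 10 (t=72: DEL count): {max=3}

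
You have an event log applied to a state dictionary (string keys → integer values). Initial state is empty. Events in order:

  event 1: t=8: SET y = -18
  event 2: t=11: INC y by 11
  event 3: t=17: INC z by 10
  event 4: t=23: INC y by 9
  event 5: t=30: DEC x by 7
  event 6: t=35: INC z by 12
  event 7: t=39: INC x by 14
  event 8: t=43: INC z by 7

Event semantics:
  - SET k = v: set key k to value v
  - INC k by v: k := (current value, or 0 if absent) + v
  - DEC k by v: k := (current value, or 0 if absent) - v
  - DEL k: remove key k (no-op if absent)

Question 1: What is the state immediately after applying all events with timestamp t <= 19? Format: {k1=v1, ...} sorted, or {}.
Answer: {y=-7, z=10}

Derivation:
Apply events with t <= 19 (3 events):
  after event 1 (t=8: SET y = -18): {y=-18}
  after event 2 (t=11: INC y by 11): {y=-7}
  after event 3 (t=17: INC z by 10): {y=-7, z=10}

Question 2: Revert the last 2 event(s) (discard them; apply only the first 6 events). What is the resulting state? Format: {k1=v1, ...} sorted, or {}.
Answer: {x=-7, y=2, z=22}

Derivation:
Keep first 6 events (discard last 2):
  after event 1 (t=8: SET y = -18): {y=-18}
  after event 2 (t=11: INC y by 11): {y=-7}
  after event 3 (t=17: INC z by 10): {y=-7, z=10}
  after event 4 (t=23: INC y by 9): {y=2, z=10}
  after event 5 (t=30: DEC x by 7): {x=-7, y=2, z=10}
  after event 6 (t=35: INC z by 12): {x=-7, y=2, z=22}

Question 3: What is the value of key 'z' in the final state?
Answer: 29

Derivation:
Track key 'z' through all 8 events:
  event 1 (t=8: SET y = -18): z unchanged
  event 2 (t=11: INC y by 11): z unchanged
  event 3 (t=17: INC z by 10): z (absent) -> 10
  event 4 (t=23: INC y by 9): z unchanged
  event 5 (t=30: DEC x by 7): z unchanged
  event 6 (t=35: INC z by 12): z 10 -> 22
  event 7 (t=39: INC x by 14): z unchanged
  event 8 (t=43: INC z by 7): z 22 -> 29
Final: z = 29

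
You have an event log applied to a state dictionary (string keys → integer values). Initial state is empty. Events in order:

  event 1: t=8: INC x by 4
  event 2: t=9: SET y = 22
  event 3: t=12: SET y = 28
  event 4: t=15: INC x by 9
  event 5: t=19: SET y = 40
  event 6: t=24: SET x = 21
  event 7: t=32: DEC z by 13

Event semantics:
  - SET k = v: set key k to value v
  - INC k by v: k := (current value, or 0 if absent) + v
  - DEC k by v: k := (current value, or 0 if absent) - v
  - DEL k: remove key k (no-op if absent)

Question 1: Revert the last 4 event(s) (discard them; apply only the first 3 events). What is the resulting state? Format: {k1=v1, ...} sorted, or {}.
Keep first 3 events (discard last 4):
  after event 1 (t=8: INC x by 4): {x=4}
  after event 2 (t=9: SET y = 22): {x=4, y=22}
  after event 3 (t=12: SET y = 28): {x=4, y=28}

Answer: {x=4, y=28}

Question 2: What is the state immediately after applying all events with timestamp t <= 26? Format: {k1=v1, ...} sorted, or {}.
Apply events with t <= 26 (6 events):
  after event 1 (t=8: INC x by 4): {x=4}
  after event 2 (t=9: SET y = 22): {x=4, y=22}
  after event 3 (t=12: SET y = 28): {x=4, y=28}
  after event 4 (t=15: INC x by 9): {x=13, y=28}
  after event 5 (t=19: SET y = 40): {x=13, y=40}
  after event 6 (t=24: SET x = 21): {x=21, y=40}

Answer: {x=21, y=40}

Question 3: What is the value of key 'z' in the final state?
Track key 'z' through all 7 events:
  event 1 (t=8: INC x by 4): z unchanged
  event 2 (t=9: SET y = 22): z unchanged
  event 3 (t=12: SET y = 28): z unchanged
  event 4 (t=15: INC x by 9): z unchanged
  event 5 (t=19: SET y = 40): z unchanged
  event 6 (t=24: SET x = 21): z unchanged
  event 7 (t=32: DEC z by 13): z (absent) -> -13
Final: z = -13

Answer: -13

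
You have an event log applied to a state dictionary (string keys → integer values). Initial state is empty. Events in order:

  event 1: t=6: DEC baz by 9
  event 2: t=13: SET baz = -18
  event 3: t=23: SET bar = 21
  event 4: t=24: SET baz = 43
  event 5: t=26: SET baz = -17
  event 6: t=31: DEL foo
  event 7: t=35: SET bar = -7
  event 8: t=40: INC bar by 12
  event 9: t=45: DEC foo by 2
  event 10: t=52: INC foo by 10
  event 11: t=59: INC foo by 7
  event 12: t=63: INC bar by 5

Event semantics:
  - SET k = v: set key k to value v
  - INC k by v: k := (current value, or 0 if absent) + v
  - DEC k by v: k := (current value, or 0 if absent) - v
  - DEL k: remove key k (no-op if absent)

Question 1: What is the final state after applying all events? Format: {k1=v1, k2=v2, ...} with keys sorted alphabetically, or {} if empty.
  after event 1 (t=6: DEC baz by 9): {baz=-9}
  after event 2 (t=13: SET baz = -18): {baz=-18}
  after event 3 (t=23: SET bar = 21): {bar=21, baz=-18}
  after event 4 (t=24: SET baz = 43): {bar=21, baz=43}
  after event 5 (t=26: SET baz = -17): {bar=21, baz=-17}
  after event 6 (t=31: DEL foo): {bar=21, baz=-17}
  after event 7 (t=35: SET bar = -7): {bar=-7, baz=-17}
  after event 8 (t=40: INC bar by 12): {bar=5, baz=-17}
  after event 9 (t=45: DEC foo by 2): {bar=5, baz=-17, foo=-2}
  after event 10 (t=52: INC foo by 10): {bar=5, baz=-17, foo=8}
  after event 11 (t=59: INC foo by 7): {bar=5, baz=-17, foo=15}
  after event 12 (t=63: INC bar by 5): {bar=10, baz=-17, foo=15}

Answer: {bar=10, baz=-17, foo=15}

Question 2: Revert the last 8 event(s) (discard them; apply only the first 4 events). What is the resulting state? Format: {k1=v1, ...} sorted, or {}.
Answer: {bar=21, baz=43}

Derivation:
Keep first 4 events (discard last 8):
  after event 1 (t=6: DEC baz by 9): {baz=-9}
  after event 2 (t=13: SET baz = -18): {baz=-18}
  after event 3 (t=23: SET bar = 21): {bar=21, baz=-18}
  after event 4 (t=24: SET baz = 43): {bar=21, baz=43}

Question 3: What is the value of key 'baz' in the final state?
Track key 'baz' through all 12 events:
  event 1 (t=6: DEC baz by 9): baz (absent) -> -9
  event 2 (t=13: SET baz = -18): baz -9 -> -18
  event 3 (t=23: SET bar = 21): baz unchanged
  event 4 (t=24: SET baz = 43): baz -18 -> 43
  event 5 (t=26: SET baz = -17): baz 43 -> -17
  event 6 (t=31: DEL foo): baz unchanged
  event 7 (t=35: SET bar = -7): baz unchanged
  event 8 (t=40: INC bar by 12): baz unchanged
  event 9 (t=45: DEC foo by 2): baz unchanged
  event 10 (t=52: INC foo by 10): baz unchanged
  event 11 (t=59: INC foo by 7): baz unchanged
  event 12 (t=63: INC bar by 5): baz unchanged
Final: baz = -17

Answer: -17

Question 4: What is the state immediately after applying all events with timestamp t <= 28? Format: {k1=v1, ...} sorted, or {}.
Apply events with t <= 28 (5 events):
  after event 1 (t=6: DEC baz by 9): {baz=-9}
  after event 2 (t=13: SET baz = -18): {baz=-18}
  after event 3 (t=23: SET bar = 21): {bar=21, baz=-18}
  after event 4 (t=24: SET baz = 43): {bar=21, baz=43}
  after event 5 (t=26: SET baz = -17): {bar=21, baz=-17}

Answer: {bar=21, baz=-17}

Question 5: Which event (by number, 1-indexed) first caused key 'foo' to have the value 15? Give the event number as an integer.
Looking for first event where foo becomes 15:
  event 9: foo = -2
  event 10: foo = 8
  event 11: foo 8 -> 15  <-- first match

Answer: 11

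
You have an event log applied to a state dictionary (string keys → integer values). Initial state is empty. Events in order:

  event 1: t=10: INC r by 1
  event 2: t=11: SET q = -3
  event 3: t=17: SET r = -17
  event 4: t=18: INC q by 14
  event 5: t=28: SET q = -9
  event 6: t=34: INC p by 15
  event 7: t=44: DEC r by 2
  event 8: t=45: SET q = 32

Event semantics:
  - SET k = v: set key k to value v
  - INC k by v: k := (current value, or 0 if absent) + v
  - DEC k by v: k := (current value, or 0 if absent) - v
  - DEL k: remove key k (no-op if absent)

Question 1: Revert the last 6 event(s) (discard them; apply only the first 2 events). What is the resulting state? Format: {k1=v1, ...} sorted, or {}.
Keep first 2 events (discard last 6):
  after event 1 (t=10: INC r by 1): {r=1}
  after event 2 (t=11: SET q = -3): {q=-3, r=1}

Answer: {q=-3, r=1}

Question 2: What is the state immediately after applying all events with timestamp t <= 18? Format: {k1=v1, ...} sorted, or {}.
Answer: {q=11, r=-17}

Derivation:
Apply events with t <= 18 (4 events):
  after event 1 (t=10: INC r by 1): {r=1}
  after event 2 (t=11: SET q = -3): {q=-3, r=1}
  after event 3 (t=17: SET r = -17): {q=-3, r=-17}
  after event 4 (t=18: INC q by 14): {q=11, r=-17}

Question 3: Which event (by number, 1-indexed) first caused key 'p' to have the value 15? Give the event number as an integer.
Answer: 6

Derivation:
Looking for first event where p becomes 15:
  event 6: p (absent) -> 15  <-- first match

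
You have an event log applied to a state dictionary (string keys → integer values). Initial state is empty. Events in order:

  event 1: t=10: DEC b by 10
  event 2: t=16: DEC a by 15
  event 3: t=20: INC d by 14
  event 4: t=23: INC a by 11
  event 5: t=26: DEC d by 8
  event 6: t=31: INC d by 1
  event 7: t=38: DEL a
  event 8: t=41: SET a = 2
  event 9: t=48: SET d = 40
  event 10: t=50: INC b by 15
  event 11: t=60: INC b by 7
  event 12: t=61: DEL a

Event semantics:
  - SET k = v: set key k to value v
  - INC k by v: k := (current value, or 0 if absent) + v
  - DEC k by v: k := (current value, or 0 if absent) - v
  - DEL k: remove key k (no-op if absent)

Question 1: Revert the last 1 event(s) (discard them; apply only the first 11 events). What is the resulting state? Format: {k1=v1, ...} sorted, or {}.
Keep first 11 events (discard last 1):
  after event 1 (t=10: DEC b by 10): {b=-10}
  after event 2 (t=16: DEC a by 15): {a=-15, b=-10}
  after event 3 (t=20: INC d by 14): {a=-15, b=-10, d=14}
  after event 4 (t=23: INC a by 11): {a=-4, b=-10, d=14}
  after event 5 (t=26: DEC d by 8): {a=-4, b=-10, d=6}
  after event 6 (t=31: INC d by 1): {a=-4, b=-10, d=7}
  after event 7 (t=38: DEL a): {b=-10, d=7}
  after event 8 (t=41: SET a = 2): {a=2, b=-10, d=7}
  after event 9 (t=48: SET d = 40): {a=2, b=-10, d=40}
  after event 10 (t=50: INC b by 15): {a=2, b=5, d=40}
  after event 11 (t=60: INC b by 7): {a=2, b=12, d=40}

Answer: {a=2, b=12, d=40}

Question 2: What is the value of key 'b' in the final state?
Answer: 12

Derivation:
Track key 'b' through all 12 events:
  event 1 (t=10: DEC b by 10): b (absent) -> -10
  event 2 (t=16: DEC a by 15): b unchanged
  event 3 (t=20: INC d by 14): b unchanged
  event 4 (t=23: INC a by 11): b unchanged
  event 5 (t=26: DEC d by 8): b unchanged
  event 6 (t=31: INC d by 1): b unchanged
  event 7 (t=38: DEL a): b unchanged
  event 8 (t=41: SET a = 2): b unchanged
  event 9 (t=48: SET d = 40): b unchanged
  event 10 (t=50: INC b by 15): b -10 -> 5
  event 11 (t=60: INC b by 7): b 5 -> 12
  event 12 (t=61: DEL a): b unchanged
Final: b = 12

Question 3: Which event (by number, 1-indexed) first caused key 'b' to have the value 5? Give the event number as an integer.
Looking for first event where b becomes 5:
  event 1: b = -10
  event 2: b = -10
  event 3: b = -10
  event 4: b = -10
  event 5: b = -10
  event 6: b = -10
  event 7: b = -10
  event 8: b = -10
  event 9: b = -10
  event 10: b -10 -> 5  <-- first match

Answer: 10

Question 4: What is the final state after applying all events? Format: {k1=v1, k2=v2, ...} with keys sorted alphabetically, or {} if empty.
Answer: {b=12, d=40}

Derivation:
  after event 1 (t=10: DEC b by 10): {b=-10}
  after event 2 (t=16: DEC a by 15): {a=-15, b=-10}
  after event 3 (t=20: INC d by 14): {a=-15, b=-10, d=14}
  after event 4 (t=23: INC a by 11): {a=-4, b=-10, d=14}
  after event 5 (t=26: DEC d by 8): {a=-4, b=-10, d=6}
  after event 6 (t=31: INC d by 1): {a=-4, b=-10, d=7}
  after event 7 (t=38: DEL a): {b=-10, d=7}
  after event 8 (t=41: SET a = 2): {a=2, b=-10, d=7}
  after event 9 (t=48: SET d = 40): {a=2, b=-10, d=40}
  after event 10 (t=50: INC b by 15): {a=2, b=5, d=40}
  after event 11 (t=60: INC b by 7): {a=2, b=12, d=40}
  after event 12 (t=61: DEL a): {b=12, d=40}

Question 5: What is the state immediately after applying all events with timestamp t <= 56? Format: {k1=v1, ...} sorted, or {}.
Answer: {a=2, b=5, d=40}

Derivation:
Apply events with t <= 56 (10 events):
  after event 1 (t=10: DEC b by 10): {b=-10}
  after event 2 (t=16: DEC a by 15): {a=-15, b=-10}
  after event 3 (t=20: INC d by 14): {a=-15, b=-10, d=14}
  after event 4 (t=23: INC a by 11): {a=-4, b=-10, d=14}
  after event 5 (t=26: DEC d by 8): {a=-4, b=-10, d=6}
  after event 6 (t=31: INC d by 1): {a=-4, b=-10, d=7}
  after event 7 (t=38: DEL a): {b=-10, d=7}
  after event 8 (t=41: SET a = 2): {a=2, b=-10, d=7}
  after event 9 (t=48: SET d = 40): {a=2, b=-10, d=40}
  after event 10 (t=50: INC b by 15): {a=2, b=5, d=40}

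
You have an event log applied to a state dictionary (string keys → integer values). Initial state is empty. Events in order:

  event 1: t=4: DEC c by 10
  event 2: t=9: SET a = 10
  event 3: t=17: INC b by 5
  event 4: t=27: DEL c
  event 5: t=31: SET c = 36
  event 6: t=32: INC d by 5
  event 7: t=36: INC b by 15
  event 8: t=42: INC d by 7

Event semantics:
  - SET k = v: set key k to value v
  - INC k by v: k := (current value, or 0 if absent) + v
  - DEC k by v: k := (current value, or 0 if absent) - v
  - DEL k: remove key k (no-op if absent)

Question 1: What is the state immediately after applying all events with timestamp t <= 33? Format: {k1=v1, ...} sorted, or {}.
Apply events with t <= 33 (6 events):
  after event 1 (t=4: DEC c by 10): {c=-10}
  after event 2 (t=9: SET a = 10): {a=10, c=-10}
  after event 3 (t=17: INC b by 5): {a=10, b=5, c=-10}
  after event 4 (t=27: DEL c): {a=10, b=5}
  after event 5 (t=31: SET c = 36): {a=10, b=5, c=36}
  after event 6 (t=32: INC d by 5): {a=10, b=5, c=36, d=5}

Answer: {a=10, b=5, c=36, d=5}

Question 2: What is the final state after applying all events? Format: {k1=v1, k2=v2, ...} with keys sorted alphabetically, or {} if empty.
Answer: {a=10, b=20, c=36, d=12}

Derivation:
  after event 1 (t=4: DEC c by 10): {c=-10}
  after event 2 (t=9: SET a = 10): {a=10, c=-10}
  after event 3 (t=17: INC b by 5): {a=10, b=5, c=-10}
  after event 4 (t=27: DEL c): {a=10, b=5}
  after event 5 (t=31: SET c = 36): {a=10, b=5, c=36}
  after event 6 (t=32: INC d by 5): {a=10, b=5, c=36, d=5}
  after event 7 (t=36: INC b by 15): {a=10, b=20, c=36, d=5}
  after event 8 (t=42: INC d by 7): {a=10, b=20, c=36, d=12}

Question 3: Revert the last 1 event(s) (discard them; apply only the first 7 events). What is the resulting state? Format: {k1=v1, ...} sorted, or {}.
Answer: {a=10, b=20, c=36, d=5}

Derivation:
Keep first 7 events (discard last 1):
  after event 1 (t=4: DEC c by 10): {c=-10}
  after event 2 (t=9: SET a = 10): {a=10, c=-10}
  after event 3 (t=17: INC b by 5): {a=10, b=5, c=-10}
  after event 4 (t=27: DEL c): {a=10, b=5}
  after event 5 (t=31: SET c = 36): {a=10, b=5, c=36}
  after event 6 (t=32: INC d by 5): {a=10, b=5, c=36, d=5}
  after event 7 (t=36: INC b by 15): {a=10, b=20, c=36, d=5}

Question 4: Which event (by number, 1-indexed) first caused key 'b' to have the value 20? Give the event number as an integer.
Answer: 7

Derivation:
Looking for first event where b becomes 20:
  event 3: b = 5
  event 4: b = 5
  event 5: b = 5
  event 6: b = 5
  event 7: b 5 -> 20  <-- first match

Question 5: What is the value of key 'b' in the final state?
Answer: 20

Derivation:
Track key 'b' through all 8 events:
  event 1 (t=4: DEC c by 10): b unchanged
  event 2 (t=9: SET a = 10): b unchanged
  event 3 (t=17: INC b by 5): b (absent) -> 5
  event 4 (t=27: DEL c): b unchanged
  event 5 (t=31: SET c = 36): b unchanged
  event 6 (t=32: INC d by 5): b unchanged
  event 7 (t=36: INC b by 15): b 5 -> 20
  event 8 (t=42: INC d by 7): b unchanged
Final: b = 20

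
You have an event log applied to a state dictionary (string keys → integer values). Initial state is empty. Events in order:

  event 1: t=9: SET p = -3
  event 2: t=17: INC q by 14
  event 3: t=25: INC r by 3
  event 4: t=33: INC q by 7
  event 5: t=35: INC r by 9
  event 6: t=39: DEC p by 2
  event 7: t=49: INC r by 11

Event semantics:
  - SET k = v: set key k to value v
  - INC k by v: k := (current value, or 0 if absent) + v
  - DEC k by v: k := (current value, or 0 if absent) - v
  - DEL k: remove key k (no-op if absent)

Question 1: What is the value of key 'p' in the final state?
Track key 'p' through all 7 events:
  event 1 (t=9: SET p = -3): p (absent) -> -3
  event 2 (t=17: INC q by 14): p unchanged
  event 3 (t=25: INC r by 3): p unchanged
  event 4 (t=33: INC q by 7): p unchanged
  event 5 (t=35: INC r by 9): p unchanged
  event 6 (t=39: DEC p by 2): p -3 -> -5
  event 7 (t=49: INC r by 11): p unchanged
Final: p = -5

Answer: -5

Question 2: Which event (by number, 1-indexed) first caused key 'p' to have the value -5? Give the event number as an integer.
Answer: 6

Derivation:
Looking for first event where p becomes -5:
  event 1: p = -3
  event 2: p = -3
  event 3: p = -3
  event 4: p = -3
  event 5: p = -3
  event 6: p -3 -> -5  <-- first match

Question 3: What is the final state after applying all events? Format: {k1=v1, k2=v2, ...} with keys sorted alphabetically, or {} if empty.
  after event 1 (t=9: SET p = -3): {p=-3}
  after event 2 (t=17: INC q by 14): {p=-3, q=14}
  after event 3 (t=25: INC r by 3): {p=-3, q=14, r=3}
  after event 4 (t=33: INC q by 7): {p=-3, q=21, r=3}
  after event 5 (t=35: INC r by 9): {p=-3, q=21, r=12}
  after event 6 (t=39: DEC p by 2): {p=-5, q=21, r=12}
  after event 7 (t=49: INC r by 11): {p=-5, q=21, r=23}

Answer: {p=-5, q=21, r=23}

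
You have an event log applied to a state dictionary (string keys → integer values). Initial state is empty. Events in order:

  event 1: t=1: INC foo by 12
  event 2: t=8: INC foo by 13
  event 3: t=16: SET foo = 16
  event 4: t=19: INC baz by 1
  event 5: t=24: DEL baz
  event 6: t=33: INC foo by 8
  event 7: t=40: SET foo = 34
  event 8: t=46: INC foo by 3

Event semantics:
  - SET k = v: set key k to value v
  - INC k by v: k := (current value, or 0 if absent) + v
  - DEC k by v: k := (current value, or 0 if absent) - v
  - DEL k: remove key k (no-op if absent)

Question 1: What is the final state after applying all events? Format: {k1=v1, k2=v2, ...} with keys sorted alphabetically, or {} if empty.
  after event 1 (t=1: INC foo by 12): {foo=12}
  after event 2 (t=8: INC foo by 13): {foo=25}
  after event 3 (t=16: SET foo = 16): {foo=16}
  after event 4 (t=19: INC baz by 1): {baz=1, foo=16}
  after event 5 (t=24: DEL baz): {foo=16}
  after event 6 (t=33: INC foo by 8): {foo=24}
  after event 7 (t=40: SET foo = 34): {foo=34}
  after event 8 (t=46: INC foo by 3): {foo=37}

Answer: {foo=37}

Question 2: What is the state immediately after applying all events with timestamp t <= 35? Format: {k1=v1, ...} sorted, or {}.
Apply events with t <= 35 (6 events):
  after event 1 (t=1: INC foo by 12): {foo=12}
  after event 2 (t=8: INC foo by 13): {foo=25}
  after event 3 (t=16: SET foo = 16): {foo=16}
  after event 4 (t=19: INC baz by 1): {baz=1, foo=16}
  after event 5 (t=24: DEL baz): {foo=16}
  after event 6 (t=33: INC foo by 8): {foo=24}

Answer: {foo=24}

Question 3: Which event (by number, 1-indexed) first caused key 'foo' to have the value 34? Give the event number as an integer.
Answer: 7

Derivation:
Looking for first event where foo becomes 34:
  event 1: foo = 12
  event 2: foo = 25
  event 3: foo = 16
  event 4: foo = 16
  event 5: foo = 16
  event 6: foo = 24
  event 7: foo 24 -> 34  <-- first match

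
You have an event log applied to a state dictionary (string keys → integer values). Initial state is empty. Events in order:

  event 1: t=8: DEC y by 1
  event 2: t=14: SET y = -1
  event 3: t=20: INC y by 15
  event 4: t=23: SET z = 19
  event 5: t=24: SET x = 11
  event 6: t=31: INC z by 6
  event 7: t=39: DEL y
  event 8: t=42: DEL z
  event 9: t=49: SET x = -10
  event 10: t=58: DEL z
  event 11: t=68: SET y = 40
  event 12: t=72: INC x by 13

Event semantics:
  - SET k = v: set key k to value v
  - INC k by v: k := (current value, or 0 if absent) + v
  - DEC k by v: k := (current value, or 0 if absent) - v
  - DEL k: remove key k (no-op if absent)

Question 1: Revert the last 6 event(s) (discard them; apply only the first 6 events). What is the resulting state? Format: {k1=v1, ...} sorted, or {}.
Keep first 6 events (discard last 6):
  after event 1 (t=8: DEC y by 1): {y=-1}
  after event 2 (t=14: SET y = -1): {y=-1}
  after event 3 (t=20: INC y by 15): {y=14}
  after event 4 (t=23: SET z = 19): {y=14, z=19}
  after event 5 (t=24: SET x = 11): {x=11, y=14, z=19}
  after event 6 (t=31: INC z by 6): {x=11, y=14, z=25}

Answer: {x=11, y=14, z=25}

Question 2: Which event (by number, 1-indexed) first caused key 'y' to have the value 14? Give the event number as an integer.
Looking for first event where y becomes 14:
  event 1: y = -1
  event 2: y = -1
  event 3: y -1 -> 14  <-- first match

Answer: 3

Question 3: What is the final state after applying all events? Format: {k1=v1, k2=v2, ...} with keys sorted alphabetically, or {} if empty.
Answer: {x=3, y=40}

Derivation:
  after event 1 (t=8: DEC y by 1): {y=-1}
  after event 2 (t=14: SET y = -1): {y=-1}
  after event 3 (t=20: INC y by 15): {y=14}
  after event 4 (t=23: SET z = 19): {y=14, z=19}
  after event 5 (t=24: SET x = 11): {x=11, y=14, z=19}
  after event 6 (t=31: INC z by 6): {x=11, y=14, z=25}
  after event 7 (t=39: DEL y): {x=11, z=25}
  after event 8 (t=42: DEL z): {x=11}
  after event 9 (t=49: SET x = -10): {x=-10}
  after event 10 (t=58: DEL z): {x=-10}
  after event 11 (t=68: SET y = 40): {x=-10, y=40}
  after event 12 (t=72: INC x by 13): {x=3, y=40}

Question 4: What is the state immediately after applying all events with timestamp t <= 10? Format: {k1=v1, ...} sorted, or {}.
Apply events with t <= 10 (1 events):
  after event 1 (t=8: DEC y by 1): {y=-1}

Answer: {y=-1}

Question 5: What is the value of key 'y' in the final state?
Answer: 40

Derivation:
Track key 'y' through all 12 events:
  event 1 (t=8: DEC y by 1): y (absent) -> -1
  event 2 (t=14: SET y = -1): y -1 -> -1
  event 3 (t=20: INC y by 15): y -1 -> 14
  event 4 (t=23: SET z = 19): y unchanged
  event 5 (t=24: SET x = 11): y unchanged
  event 6 (t=31: INC z by 6): y unchanged
  event 7 (t=39: DEL y): y 14 -> (absent)
  event 8 (t=42: DEL z): y unchanged
  event 9 (t=49: SET x = -10): y unchanged
  event 10 (t=58: DEL z): y unchanged
  event 11 (t=68: SET y = 40): y (absent) -> 40
  event 12 (t=72: INC x by 13): y unchanged
Final: y = 40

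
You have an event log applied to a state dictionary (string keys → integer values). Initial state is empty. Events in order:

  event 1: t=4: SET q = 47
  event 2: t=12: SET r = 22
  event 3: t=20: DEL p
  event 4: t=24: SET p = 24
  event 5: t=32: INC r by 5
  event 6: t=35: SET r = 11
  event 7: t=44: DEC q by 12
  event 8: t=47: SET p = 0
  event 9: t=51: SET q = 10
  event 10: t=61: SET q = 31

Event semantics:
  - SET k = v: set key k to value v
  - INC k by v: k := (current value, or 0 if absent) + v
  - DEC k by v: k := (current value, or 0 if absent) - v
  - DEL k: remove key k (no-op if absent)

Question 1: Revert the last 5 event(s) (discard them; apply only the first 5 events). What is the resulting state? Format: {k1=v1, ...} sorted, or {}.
Keep first 5 events (discard last 5):
  after event 1 (t=4: SET q = 47): {q=47}
  after event 2 (t=12: SET r = 22): {q=47, r=22}
  after event 3 (t=20: DEL p): {q=47, r=22}
  after event 4 (t=24: SET p = 24): {p=24, q=47, r=22}
  after event 5 (t=32: INC r by 5): {p=24, q=47, r=27}

Answer: {p=24, q=47, r=27}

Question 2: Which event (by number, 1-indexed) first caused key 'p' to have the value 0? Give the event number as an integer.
Answer: 8

Derivation:
Looking for first event where p becomes 0:
  event 4: p = 24
  event 5: p = 24
  event 6: p = 24
  event 7: p = 24
  event 8: p 24 -> 0  <-- first match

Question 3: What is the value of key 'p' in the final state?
Answer: 0

Derivation:
Track key 'p' through all 10 events:
  event 1 (t=4: SET q = 47): p unchanged
  event 2 (t=12: SET r = 22): p unchanged
  event 3 (t=20: DEL p): p (absent) -> (absent)
  event 4 (t=24: SET p = 24): p (absent) -> 24
  event 5 (t=32: INC r by 5): p unchanged
  event 6 (t=35: SET r = 11): p unchanged
  event 7 (t=44: DEC q by 12): p unchanged
  event 8 (t=47: SET p = 0): p 24 -> 0
  event 9 (t=51: SET q = 10): p unchanged
  event 10 (t=61: SET q = 31): p unchanged
Final: p = 0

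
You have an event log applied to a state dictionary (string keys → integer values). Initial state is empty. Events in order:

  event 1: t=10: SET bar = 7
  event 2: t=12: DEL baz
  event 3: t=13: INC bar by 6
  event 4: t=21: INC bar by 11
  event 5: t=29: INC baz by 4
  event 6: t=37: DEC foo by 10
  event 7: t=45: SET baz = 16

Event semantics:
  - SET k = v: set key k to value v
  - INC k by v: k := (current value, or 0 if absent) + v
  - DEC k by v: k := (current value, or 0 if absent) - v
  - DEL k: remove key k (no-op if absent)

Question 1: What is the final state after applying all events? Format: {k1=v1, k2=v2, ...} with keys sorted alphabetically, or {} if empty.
  after event 1 (t=10: SET bar = 7): {bar=7}
  after event 2 (t=12: DEL baz): {bar=7}
  after event 3 (t=13: INC bar by 6): {bar=13}
  after event 4 (t=21: INC bar by 11): {bar=24}
  after event 5 (t=29: INC baz by 4): {bar=24, baz=4}
  after event 6 (t=37: DEC foo by 10): {bar=24, baz=4, foo=-10}
  after event 7 (t=45: SET baz = 16): {bar=24, baz=16, foo=-10}

Answer: {bar=24, baz=16, foo=-10}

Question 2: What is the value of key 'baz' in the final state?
Answer: 16

Derivation:
Track key 'baz' through all 7 events:
  event 1 (t=10: SET bar = 7): baz unchanged
  event 2 (t=12: DEL baz): baz (absent) -> (absent)
  event 3 (t=13: INC bar by 6): baz unchanged
  event 4 (t=21: INC bar by 11): baz unchanged
  event 5 (t=29: INC baz by 4): baz (absent) -> 4
  event 6 (t=37: DEC foo by 10): baz unchanged
  event 7 (t=45: SET baz = 16): baz 4 -> 16
Final: baz = 16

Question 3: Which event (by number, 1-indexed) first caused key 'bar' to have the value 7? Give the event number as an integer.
Answer: 1

Derivation:
Looking for first event where bar becomes 7:
  event 1: bar (absent) -> 7  <-- first match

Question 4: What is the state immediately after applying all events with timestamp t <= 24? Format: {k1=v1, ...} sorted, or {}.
Apply events with t <= 24 (4 events):
  after event 1 (t=10: SET bar = 7): {bar=7}
  after event 2 (t=12: DEL baz): {bar=7}
  after event 3 (t=13: INC bar by 6): {bar=13}
  after event 4 (t=21: INC bar by 11): {bar=24}

Answer: {bar=24}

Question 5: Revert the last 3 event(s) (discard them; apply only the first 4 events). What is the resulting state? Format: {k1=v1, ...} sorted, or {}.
Answer: {bar=24}

Derivation:
Keep first 4 events (discard last 3):
  after event 1 (t=10: SET bar = 7): {bar=7}
  after event 2 (t=12: DEL baz): {bar=7}
  after event 3 (t=13: INC bar by 6): {bar=13}
  after event 4 (t=21: INC bar by 11): {bar=24}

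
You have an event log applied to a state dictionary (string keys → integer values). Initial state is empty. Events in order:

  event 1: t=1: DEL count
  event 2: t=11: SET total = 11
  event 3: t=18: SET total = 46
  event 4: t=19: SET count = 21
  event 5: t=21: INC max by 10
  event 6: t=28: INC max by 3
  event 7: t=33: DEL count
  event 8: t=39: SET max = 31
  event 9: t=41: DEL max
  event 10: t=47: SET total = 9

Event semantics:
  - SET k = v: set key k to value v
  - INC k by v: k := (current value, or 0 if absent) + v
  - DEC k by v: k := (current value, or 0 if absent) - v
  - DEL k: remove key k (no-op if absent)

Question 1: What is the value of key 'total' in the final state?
Answer: 9

Derivation:
Track key 'total' through all 10 events:
  event 1 (t=1: DEL count): total unchanged
  event 2 (t=11: SET total = 11): total (absent) -> 11
  event 3 (t=18: SET total = 46): total 11 -> 46
  event 4 (t=19: SET count = 21): total unchanged
  event 5 (t=21: INC max by 10): total unchanged
  event 6 (t=28: INC max by 3): total unchanged
  event 7 (t=33: DEL count): total unchanged
  event 8 (t=39: SET max = 31): total unchanged
  event 9 (t=41: DEL max): total unchanged
  event 10 (t=47: SET total = 9): total 46 -> 9
Final: total = 9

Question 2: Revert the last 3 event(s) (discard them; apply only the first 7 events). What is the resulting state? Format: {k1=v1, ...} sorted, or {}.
Answer: {max=13, total=46}

Derivation:
Keep first 7 events (discard last 3):
  after event 1 (t=1: DEL count): {}
  after event 2 (t=11: SET total = 11): {total=11}
  after event 3 (t=18: SET total = 46): {total=46}
  after event 4 (t=19: SET count = 21): {count=21, total=46}
  after event 5 (t=21: INC max by 10): {count=21, max=10, total=46}
  after event 6 (t=28: INC max by 3): {count=21, max=13, total=46}
  after event 7 (t=33: DEL count): {max=13, total=46}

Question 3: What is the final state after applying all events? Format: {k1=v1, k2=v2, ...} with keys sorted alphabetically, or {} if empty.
  after event 1 (t=1: DEL count): {}
  after event 2 (t=11: SET total = 11): {total=11}
  after event 3 (t=18: SET total = 46): {total=46}
  after event 4 (t=19: SET count = 21): {count=21, total=46}
  after event 5 (t=21: INC max by 10): {count=21, max=10, total=46}
  after event 6 (t=28: INC max by 3): {count=21, max=13, total=46}
  after event 7 (t=33: DEL count): {max=13, total=46}
  after event 8 (t=39: SET max = 31): {max=31, total=46}
  after event 9 (t=41: DEL max): {total=46}
  after event 10 (t=47: SET total = 9): {total=9}

Answer: {total=9}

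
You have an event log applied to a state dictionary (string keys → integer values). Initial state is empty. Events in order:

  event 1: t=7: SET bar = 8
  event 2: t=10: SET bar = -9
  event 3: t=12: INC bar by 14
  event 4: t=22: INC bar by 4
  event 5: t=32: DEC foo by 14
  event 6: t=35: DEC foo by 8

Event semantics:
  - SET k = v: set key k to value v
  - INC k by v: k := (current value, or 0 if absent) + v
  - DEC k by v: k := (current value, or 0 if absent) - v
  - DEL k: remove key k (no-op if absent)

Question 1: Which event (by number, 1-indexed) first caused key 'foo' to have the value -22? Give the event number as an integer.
Answer: 6

Derivation:
Looking for first event where foo becomes -22:
  event 5: foo = -14
  event 6: foo -14 -> -22  <-- first match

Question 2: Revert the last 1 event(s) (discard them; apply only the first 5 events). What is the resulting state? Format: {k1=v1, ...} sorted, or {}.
Answer: {bar=9, foo=-14}

Derivation:
Keep first 5 events (discard last 1):
  after event 1 (t=7: SET bar = 8): {bar=8}
  after event 2 (t=10: SET bar = -9): {bar=-9}
  after event 3 (t=12: INC bar by 14): {bar=5}
  after event 4 (t=22: INC bar by 4): {bar=9}
  after event 5 (t=32: DEC foo by 14): {bar=9, foo=-14}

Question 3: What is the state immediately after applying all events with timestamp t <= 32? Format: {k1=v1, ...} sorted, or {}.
Apply events with t <= 32 (5 events):
  after event 1 (t=7: SET bar = 8): {bar=8}
  after event 2 (t=10: SET bar = -9): {bar=-9}
  after event 3 (t=12: INC bar by 14): {bar=5}
  after event 4 (t=22: INC bar by 4): {bar=9}
  after event 5 (t=32: DEC foo by 14): {bar=9, foo=-14}

Answer: {bar=9, foo=-14}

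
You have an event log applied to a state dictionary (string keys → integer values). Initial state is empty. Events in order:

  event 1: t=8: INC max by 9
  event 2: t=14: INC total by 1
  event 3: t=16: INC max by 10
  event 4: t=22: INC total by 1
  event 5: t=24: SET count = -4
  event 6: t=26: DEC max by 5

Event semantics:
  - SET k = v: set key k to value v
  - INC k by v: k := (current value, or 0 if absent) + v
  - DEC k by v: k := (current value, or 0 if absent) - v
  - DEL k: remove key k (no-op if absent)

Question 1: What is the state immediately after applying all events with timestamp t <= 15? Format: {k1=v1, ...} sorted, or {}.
Answer: {max=9, total=1}

Derivation:
Apply events with t <= 15 (2 events):
  after event 1 (t=8: INC max by 9): {max=9}
  after event 2 (t=14: INC total by 1): {max=9, total=1}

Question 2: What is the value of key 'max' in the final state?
Track key 'max' through all 6 events:
  event 1 (t=8: INC max by 9): max (absent) -> 9
  event 2 (t=14: INC total by 1): max unchanged
  event 3 (t=16: INC max by 10): max 9 -> 19
  event 4 (t=22: INC total by 1): max unchanged
  event 5 (t=24: SET count = -4): max unchanged
  event 6 (t=26: DEC max by 5): max 19 -> 14
Final: max = 14

Answer: 14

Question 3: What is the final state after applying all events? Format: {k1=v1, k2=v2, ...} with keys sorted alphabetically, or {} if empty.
  after event 1 (t=8: INC max by 9): {max=9}
  after event 2 (t=14: INC total by 1): {max=9, total=1}
  after event 3 (t=16: INC max by 10): {max=19, total=1}
  after event 4 (t=22: INC total by 1): {max=19, total=2}
  after event 5 (t=24: SET count = -4): {count=-4, max=19, total=2}
  after event 6 (t=26: DEC max by 5): {count=-4, max=14, total=2}

Answer: {count=-4, max=14, total=2}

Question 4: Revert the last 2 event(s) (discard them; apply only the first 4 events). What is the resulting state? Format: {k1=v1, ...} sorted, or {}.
Answer: {max=19, total=2}

Derivation:
Keep first 4 events (discard last 2):
  after event 1 (t=8: INC max by 9): {max=9}
  after event 2 (t=14: INC total by 1): {max=9, total=1}
  after event 3 (t=16: INC max by 10): {max=19, total=1}
  after event 4 (t=22: INC total by 1): {max=19, total=2}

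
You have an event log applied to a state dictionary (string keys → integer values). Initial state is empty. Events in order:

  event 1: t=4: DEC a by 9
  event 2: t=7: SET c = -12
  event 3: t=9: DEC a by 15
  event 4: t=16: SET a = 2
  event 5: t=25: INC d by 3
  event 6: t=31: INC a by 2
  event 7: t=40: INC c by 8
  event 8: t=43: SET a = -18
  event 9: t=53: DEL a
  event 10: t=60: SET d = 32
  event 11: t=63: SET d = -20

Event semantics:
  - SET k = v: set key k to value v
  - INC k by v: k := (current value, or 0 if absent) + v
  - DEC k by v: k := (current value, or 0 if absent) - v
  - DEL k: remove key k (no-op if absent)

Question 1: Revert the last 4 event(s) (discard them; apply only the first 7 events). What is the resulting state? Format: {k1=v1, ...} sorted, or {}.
Keep first 7 events (discard last 4):
  after event 1 (t=4: DEC a by 9): {a=-9}
  after event 2 (t=7: SET c = -12): {a=-9, c=-12}
  after event 3 (t=9: DEC a by 15): {a=-24, c=-12}
  after event 4 (t=16: SET a = 2): {a=2, c=-12}
  after event 5 (t=25: INC d by 3): {a=2, c=-12, d=3}
  after event 6 (t=31: INC a by 2): {a=4, c=-12, d=3}
  after event 7 (t=40: INC c by 8): {a=4, c=-4, d=3}

Answer: {a=4, c=-4, d=3}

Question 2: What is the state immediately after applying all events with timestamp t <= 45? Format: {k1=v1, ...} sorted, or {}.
Answer: {a=-18, c=-4, d=3}

Derivation:
Apply events with t <= 45 (8 events):
  after event 1 (t=4: DEC a by 9): {a=-9}
  after event 2 (t=7: SET c = -12): {a=-9, c=-12}
  after event 3 (t=9: DEC a by 15): {a=-24, c=-12}
  after event 4 (t=16: SET a = 2): {a=2, c=-12}
  after event 5 (t=25: INC d by 3): {a=2, c=-12, d=3}
  after event 6 (t=31: INC a by 2): {a=4, c=-12, d=3}
  after event 7 (t=40: INC c by 8): {a=4, c=-4, d=3}
  after event 8 (t=43: SET a = -18): {a=-18, c=-4, d=3}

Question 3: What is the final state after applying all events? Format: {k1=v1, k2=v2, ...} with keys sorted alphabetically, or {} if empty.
Answer: {c=-4, d=-20}

Derivation:
  after event 1 (t=4: DEC a by 9): {a=-9}
  after event 2 (t=7: SET c = -12): {a=-9, c=-12}
  after event 3 (t=9: DEC a by 15): {a=-24, c=-12}
  after event 4 (t=16: SET a = 2): {a=2, c=-12}
  after event 5 (t=25: INC d by 3): {a=2, c=-12, d=3}
  after event 6 (t=31: INC a by 2): {a=4, c=-12, d=3}
  after event 7 (t=40: INC c by 8): {a=4, c=-4, d=3}
  after event 8 (t=43: SET a = -18): {a=-18, c=-4, d=3}
  after event 9 (t=53: DEL a): {c=-4, d=3}
  after event 10 (t=60: SET d = 32): {c=-4, d=32}
  after event 11 (t=63: SET d = -20): {c=-4, d=-20}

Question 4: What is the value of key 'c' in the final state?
Answer: -4

Derivation:
Track key 'c' through all 11 events:
  event 1 (t=4: DEC a by 9): c unchanged
  event 2 (t=7: SET c = -12): c (absent) -> -12
  event 3 (t=9: DEC a by 15): c unchanged
  event 4 (t=16: SET a = 2): c unchanged
  event 5 (t=25: INC d by 3): c unchanged
  event 6 (t=31: INC a by 2): c unchanged
  event 7 (t=40: INC c by 8): c -12 -> -4
  event 8 (t=43: SET a = -18): c unchanged
  event 9 (t=53: DEL a): c unchanged
  event 10 (t=60: SET d = 32): c unchanged
  event 11 (t=63: SET d = -20): c unchanged
Final: c = -4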